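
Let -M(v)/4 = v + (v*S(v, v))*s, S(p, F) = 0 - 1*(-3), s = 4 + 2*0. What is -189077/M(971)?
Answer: 189077/50492 ≈ 3.7447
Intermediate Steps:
s = 4 (s = 4 + 0 = 4)
S(p, F) = 3 (S(p, F) = 0 + 3 = 3)
M(v) = -52*v (M(v) = -4*(v + (v*3)*4) = -4*(v + (3*v)*4) = -4*(v + 12*v) = -52*v)
-189077/M(971) = -189077/((-52*971)) = -189077/(-50492) = -189077*(-1/50492) = 189077/50492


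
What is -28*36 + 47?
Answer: -961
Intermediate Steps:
-28*36 + 47 = -1008 + 47 = -961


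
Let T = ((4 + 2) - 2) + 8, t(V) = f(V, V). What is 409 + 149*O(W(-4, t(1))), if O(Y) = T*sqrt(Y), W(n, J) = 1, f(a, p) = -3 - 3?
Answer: 2197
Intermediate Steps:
f(a, p) = -6
t(V) = -6
T = 12 (T = (6 - 2) + 8 = 4 + 8 = 12)
O(Y) = 12*sqrt(Y)
409 + 149*O(W(-4, t(1))) = 409 + 149*(12*sqrt(1)) = 409 + 149*(12*1) = 409 + 149*12 = 409 + 1788 = 2197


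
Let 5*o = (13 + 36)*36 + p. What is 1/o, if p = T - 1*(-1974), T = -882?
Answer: 5/2856 ≈ 0.0017507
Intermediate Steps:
p = 1092 (p = -882 - 1*(-1974) = -882 + 1974 = 1092)
o = 2856/5 (o = ((13 + 36)*36 + 1092)/5 = (49*36 + 1092)/5 = (1764 + 1092)/5 = (1/5)*2856 = 2856/5 ≈ 571.20)
1/o = 1/(2856/5) = 5/2856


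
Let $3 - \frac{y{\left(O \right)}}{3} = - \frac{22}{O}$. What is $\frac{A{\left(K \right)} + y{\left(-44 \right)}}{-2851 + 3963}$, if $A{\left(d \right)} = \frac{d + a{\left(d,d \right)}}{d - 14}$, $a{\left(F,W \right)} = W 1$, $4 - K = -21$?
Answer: $\frac{265}{24464} \approx 0.010832$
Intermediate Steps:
$K = 25$ ($K = 4 - -21 = 4 + 21 = 25$)
$a{\left(F,W \right)} = W$
$y{\left(O \right)} = 9 + \frac{66}{O}$ ($y{\left(O \right)} = 9 - 3 \left(- \frac{22}{O}\right) = 9 + \frac{66}{O}$)
$A{\left(d \right)} = \frac{2 d}{-14 + d}$ ($A{\left(d \right)} = \frac{d + d}{d - 14} = \frac{2 d}{-14 + d}$)
$\frac{A{\left(K \right)} + y{\left(-44 \right)}}{-2851 + 3963} = \frac{2 \cdot 25 \frac{1}{-14 + 25} + \left(9 + \frac{66}{-44}\right)}{-2851 + 3963} = \frac{2 \cdot 25 \cdot \frac{1}{11} + \left(9 + 66 \left(- \frac{1}{44}\right)\right)}{1112} = \left(2 \cdot 25 \cdot \frac{1}{11} + \left(9 - \frac{3}{2}\right)\right) \frac{1}{1112} = \left(\frac{50}{11} + \frac{15}{2}\right) \frac{1}{1112} = \frac{265}{22} \cdot \frac{1}{1112} = \frac{265}{24464}$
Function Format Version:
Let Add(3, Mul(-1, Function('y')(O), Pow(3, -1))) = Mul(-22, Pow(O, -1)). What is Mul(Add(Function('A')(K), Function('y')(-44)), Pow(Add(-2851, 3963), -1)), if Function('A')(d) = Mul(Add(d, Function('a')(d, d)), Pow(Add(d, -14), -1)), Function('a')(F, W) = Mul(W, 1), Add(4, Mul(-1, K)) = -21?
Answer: Rational(265, 24464) ≈ 0.010832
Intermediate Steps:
K = 25 (K = Add(4, Mul(-1, -21)) = Add(4, 21) = 25)
Function('a')(F, W) = W
Function('y')(O) = Add(9, Mul(66, Pow(O, -1))) (Function('y')(O) = Add(9, Mul(-3, Mul(-22, Pow(O, -1)))) = Add(9, Mul(66, Pow(O, -1))))
Function('A')(d) = Mul(2, d, Pow(Add(-14, d), -1)) (Function('A')(d) = Mul(Add(d, d), Pow(Add(d, -14), -1)) = Mul(Mul(2, d), Pow(Add(-14, d), -1)) = Mul(2, d, Pow(Add(-14, d), -1)))
Mul(Add(Function('A')(K), Function('y')(-44)), Pow(Add(-2851, 3963), -1)) = Mul(Add(Mul(2, 25, Pow(Add(-14, 25), -1)), Add(9, Mul(66, Pow(-44, -1)))), Pow(Add(-2851, 3963), -1)) = Mul(Add(Mul(2, 25, Pow(11, -1)), Add(9, Mul(66, Rational(-1, 44)))), Pow(1112, -1)) = Mul(Add(Mul(2, 25, Rational(1, 11)), Add(9, Rational(-3, 2))), Rational(1, 1112)) = Mul(Add(Rational(50, 11), Rational(15, 2)), Rational(1, 1112)) = Mul(Rational(265, 22), Rational(1, 1112)) = Rational(265, 24464)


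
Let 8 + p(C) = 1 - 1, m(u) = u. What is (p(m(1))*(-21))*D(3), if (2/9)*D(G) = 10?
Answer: 7560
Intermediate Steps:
D(G) = 45 (D(G) = (9/2)*10 = 45)
p(C) = -8 (p(C) = -8 + (1 - 1) = -8 + 0 = -8)
(p(m(1))*(-21))*D(3) = -8*(-21)*45 = 168*45 = 7560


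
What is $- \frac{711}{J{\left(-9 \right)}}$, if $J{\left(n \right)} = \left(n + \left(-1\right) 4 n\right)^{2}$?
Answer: $- \frac{79}{81} \approx -0.97531$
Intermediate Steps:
$J{\left(n \right)} = 9 n^{2}$ ($J{\left(n \right)} = \left(n - 4 n\right)^{2} = \left(- 3 n\right)^{2} = 9 n^{2}$)
$- \frac{711}{J{\left(-9 \right)}} = - \frac{711}{9 \left(-9\right)^{2}} = - \frac{711}{9 \cdot 81} = - \frac{711}{729} = \left(-711\right) \frac{1}{729} = - \frac{79}{81}$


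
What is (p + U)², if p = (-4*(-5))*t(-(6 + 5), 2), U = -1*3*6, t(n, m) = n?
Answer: 56644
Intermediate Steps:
U = -18 (U = -3*6 = -18)
p = -220 (p = (-4*(-5))*(-(6 + 5)) = 20*(-1*11) = 20*(-11) = -220)
(p + U)² = (-220 - 18)² = (-238)² = 56644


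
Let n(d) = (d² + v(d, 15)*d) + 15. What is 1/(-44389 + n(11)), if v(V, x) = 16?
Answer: -1/44077 ≈ -2.2688e-5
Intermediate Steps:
n(d) = 15 + d² + 16*d (n(d) = (d² + 16*d) + 15 = 15 + d² + 16*d)
1/(-44389 + n(11)) = 1/(-44389 + (15 + 11² + 16*11)) = 1/(-44389 + (15 + 121 + 176)) = 1/(-44389 + 312) = 1/(-44077) = -1/44077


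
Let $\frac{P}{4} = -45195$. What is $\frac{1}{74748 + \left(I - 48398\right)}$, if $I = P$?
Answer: $- \frac{1}{154430} \approx -6.4754 \cdot 10^{-6}$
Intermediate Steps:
$P = -180780$ ($P = 4 \left(-45195\right) = -180780$)
$I = -180780$
$\frac{1}{74748 + \left(I - 48398\right)} = \frac{1}{74748 - 229178} = \frac{1}{-154430} = - \frac{1}{154430}$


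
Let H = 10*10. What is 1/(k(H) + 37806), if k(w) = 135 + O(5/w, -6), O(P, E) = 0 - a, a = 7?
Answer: 1/37934 ≈ 2.6362e-5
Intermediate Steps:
O(P, E) = -7 (O(P, E) = 0 - 1*7 = 0 - 7 = -7)
H = 100
k(w) = 128 (k(w) = 135 - 7 = 128)
1/(k(H) + 37806) = 1/(128 + 37806) = 1/37934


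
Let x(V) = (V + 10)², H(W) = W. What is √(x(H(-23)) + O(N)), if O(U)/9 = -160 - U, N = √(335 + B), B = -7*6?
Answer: √(-1271 - 9*√293) ≈ 37.75*I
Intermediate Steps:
B = -42
x(V) = (10 + V)²
N = √293 (N = √(335 - 42) = √293 ≈ 17.117)
O(U) = -1440 - 9*U (O(U) = 9*(-160 - U) = -1440 - 9*U)
√(x(H(-23)) + O(N)) = √((10 - 23)² + (-1440 - 9*√293)) = √((-13)² + (-1440 - 9*√293)) = √(169 + (-1440 - 9*√293)) = √(-1271 - 9*√293)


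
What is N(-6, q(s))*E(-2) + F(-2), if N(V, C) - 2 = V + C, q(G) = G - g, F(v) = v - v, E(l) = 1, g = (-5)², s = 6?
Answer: -23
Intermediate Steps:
g = 25
F(v) = 0
q(G) = -25 + G (q(G) = G - 1*25 = G - 25 = -25 + G)
N(V, C) = 2 + C + V (N(V, C) = 2 + (V + C) = 2 + (C + V) = 2 + C + V)
N(-6, q(s))*E(-2) + F(-2) = (2 + (-25 + 6) - 6)*1 + 0 = (2 - 19 - 6)*1 + 0 = -23*1 + 0 = -23 + 0 = -23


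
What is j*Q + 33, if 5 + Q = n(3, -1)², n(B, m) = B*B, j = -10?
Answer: -727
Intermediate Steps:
n(B, m) = B²
Q = 76 (Q = -5 + (3²)² = -5 + 9² = -5 + 81 = 76)
j*Q + 33 = -10*76 + 33 = -760 + 33 = -727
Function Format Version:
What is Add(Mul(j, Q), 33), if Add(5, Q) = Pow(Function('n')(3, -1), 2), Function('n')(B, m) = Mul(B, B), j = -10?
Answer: -727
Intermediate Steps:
Function('n')(B, m) = Pow(B, 2)
Q = 76 (Q = Add(-5, Pow(Pow(3, 2), 2)) = Add(-5, Pow(9, 2)) = Add(-5, 81) = 76)
Add(Mul(j, Q), 33) = Add(Mul(-10, 76), 33) = Add(-760, 33) = -727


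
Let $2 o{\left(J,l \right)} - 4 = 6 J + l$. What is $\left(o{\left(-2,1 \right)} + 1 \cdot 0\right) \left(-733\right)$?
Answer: $\frac{5131}{2} \approx 2565.5$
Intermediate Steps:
$o{\left(J,l \right)} = 2 + \frac{l}{2} + 3 J$ ($o{\left(J,l \right)} = 2 + \frac{6 J + l}{2} = 2 + \frac{l + 6 J}{2} = 2 + \left(\frac{l}{2} + 3 J\right) = 2 + \frac{l}{2} + 3 J$)
$\left(o{\left(-2,1 \right)} + 1 \cdot 0\right) \left(-733\right) = \left(\left(2 + \frac{1}{2} \cdot 1 + 3 \left(-2\right)\right) + 1 \cdot 0\right) \left(-733\right) = \left(\left(2 + \frac{1}{2} - 6\right) + 0\right) \left(-733\right) = \left(- \frac{7}{2} + 0\right) \left(-733\right) = \left(- \frac{7}{2}\right) \left(-733\right) = \frac{5131}{2}$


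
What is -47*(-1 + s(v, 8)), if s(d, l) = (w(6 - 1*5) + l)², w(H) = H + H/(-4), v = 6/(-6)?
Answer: -56823/16 ≈ -3551.4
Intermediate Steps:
v = -1 (v = 6*(-⅙) = -1)
w(H) = 3*H/4 (w(H) = H + H*(-¼) = H - H/4 = 3*H/4)
s(d, l) = (¾ + l)² (s(d, l) = (3*(6 - 1*5)/4 + l)² = (3*(6 - 5)/4 + l)² = ((¾)*1 + l)² = (¾ + l)²)
-47*(-1 + s(v, 8)) = -47*(-1 + (3 + 4*8)²/16) = -47*(-1 + (3 + 32)²/16) = -47*(-1 + (1/16)*35²) = -47*(-1 + (1/16)*1225) = -47*(-1 + 1225/16) = -47*1209/16 = -56823/16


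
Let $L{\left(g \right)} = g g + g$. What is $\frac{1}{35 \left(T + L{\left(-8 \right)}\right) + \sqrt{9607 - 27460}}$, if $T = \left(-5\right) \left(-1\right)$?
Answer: $- \frac{i}{\sqrt{17853} - 2135 i} \approx 0.00046656 - 2.9199 \cdot 10^{-5} i$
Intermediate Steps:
$L{\left(g \right)} = g + g^{2}$ ($L{\left(g \right)} = g^{2} + g = g + g^{2}$)
$T = 5$
$\frac{1}{35 \left(T + L{\left(-8 \right)}\right) + \sqrt{9607 - 27460}} = \frac{1}{35 \left(5 - 8 \left(1 - 8\right)\right) + \sqrt{9607 - 27460}} = \frac{1}{35 \left(5 - -56\right) + \sqrt{-17853}} = \frac{1}{35 \left(5 + 56\right) + i \sqrt{17853}} = \frac{1}{35 \cdot 61 + i \sqrt{17853}} = \frac{1}{2135 + i \sqrt{17853}}$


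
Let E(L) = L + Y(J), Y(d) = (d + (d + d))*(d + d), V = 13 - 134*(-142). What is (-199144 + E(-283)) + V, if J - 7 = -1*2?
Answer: -180236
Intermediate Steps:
V = 19041 (V = 13 + 19028 = 19041)
J = 5 (J = 7 - 1*2 = 7 - 2 = 5)
Y(d) = 6*d² (Y(d) = (d + 2*d)*(2*d) = (3*d)*(2*d) = 6*d²)
E(L) = 150 + L (E(L) = L + 6*5² = L + 6*25 = L + 150 = 150 + L)
(-199144 + E(-283)) + V = (-199144 + (150 - 283)) + 19041 = (-199144 - 133) + 19041 = -199277 + 19041 = -180236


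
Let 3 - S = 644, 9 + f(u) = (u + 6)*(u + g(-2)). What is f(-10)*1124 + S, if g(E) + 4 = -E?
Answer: 43195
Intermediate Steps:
g(E) = -4 - E
f(u) = -9 + (-2 + u)*(6 + u) (f(u) = -9 + (u + 6)*(u + (-4 - 1*(-2))) = -9 + (6 + u)*(u + (-4 + 2)) = -9 + (6 + u)*(u - 2) = -9 + (6 + u)*(-2 + u) = -9 + (-2 + u)*(6 + u))
S = -641 (S = 3 - 1*644 = 3 - 644 = -641)
f(-10)*1124 + S = (-21 + (-10)² + 4*(-10))*1124 - 641 = (-21 + 100 - 40)*1124 - 641 = 39*1124 - 641 = 43836 - 641 = 43195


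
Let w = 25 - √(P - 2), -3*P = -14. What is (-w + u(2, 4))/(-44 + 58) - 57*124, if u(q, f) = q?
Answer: -98975/14 + √6/21 ≈ -7069.5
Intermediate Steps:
P = 14/3 (P = -⅓*(-14) = 14/3 ≈ 4.6667)
w = 25 - 2*√6/3 (w = 25 - √(14/3 - 2) = 25 - √(8/3) = 25 - 2*√6/3 ≈ 23.367)
(-w + u(2, 4))/(-44 + 58) - 57*124 = (-(25 - 2*√6/3) + 2)/(-44 + 58) - 57*124 = ((-25 + 2*√6/3) + 2)/14 - 7068 = (-23 + 2*√6/3)*(1/14) - 7068 = (-23/14 + √6/21) - 7068 = -98975/14 + √6/21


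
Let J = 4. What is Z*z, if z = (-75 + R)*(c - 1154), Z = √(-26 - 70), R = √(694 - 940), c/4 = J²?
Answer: 26160*√41 + 327000*I*√6 ≈ 1.6751e+5 + 8.0098e+5*I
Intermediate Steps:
c = 64 (c = 4*4² = 4*16 = 64)
R = I*√246 (R = √(-246) = I*√246 ≈ 15.684*I)
Z = 4*I*√6 (Z = √(-96) = 4*I*√6 ≈ 9.798*I)
z = 81750 - 1090*I*√246 (z = (-75 + I*√246)*(64 - 1154) = (-75 + I*√246)*(-1090) = 81750 - 1090*I*√246 ≈ 81750.0 - 17096.0*I)
Z*z = (4*I*√6)*(81750 - 1090*I*√246) = 4*I*√6*(81750 - 1090*I*√246)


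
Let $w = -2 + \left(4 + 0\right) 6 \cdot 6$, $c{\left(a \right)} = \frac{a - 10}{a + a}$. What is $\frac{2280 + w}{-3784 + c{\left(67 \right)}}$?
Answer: $- \frac{324548}{506999} \approx -0.64014$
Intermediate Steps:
$c{\left(a \right)} = \frac{-10 + a}{2 a}$
$w = 142$ ($w = -2 + 4 \cdot 6 \cdot 6 = -2 + 24 \cdot 6 = -2 + 144 = 142$)
$\frac{2280 + w}{-3784 + c{\left(67 \right)}} = \frac{2280 + 142}{-3784 + \frac{-10 + 67}{2 \cdot 67}} = \frac{2422}{-3784 + \frac{1}{2} \cdot \frac{1}{67} \cdot 57} = \frac{2422}{-3784 + \frac{57}{134}} = \frac{2422}{- \frac{506999}{134}} = 2422 \left(- \frac{134}{506999}\right) = - \frac{324548}{506999}$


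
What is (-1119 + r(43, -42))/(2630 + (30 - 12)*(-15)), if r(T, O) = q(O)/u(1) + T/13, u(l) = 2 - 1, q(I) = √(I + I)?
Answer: -1813/3835 + I*√21/1180 ≈ -0.47275 + 0.0038835*I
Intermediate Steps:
q(I) = √2*√I (q(I) = √(2*I) = √2*√I)
u(l) = 1
r(T, O) = T/13 + √2*√O (r(T, O) = (√2*√O)/1 + T/13 = (√2*√O)*1 + T*(1/13) = √2*√O + T/13 = T/13 + √2*√O)
(-1119 + r(43, -42))/(2630 + (30 - 12)*(-15)) = (-1119 + ((1/13)*43 + √2*√(-42)))/(2630 + (30 - 12)*(-15)) = (-1119 + (43/13 + √2*(I*√42)))/(2630 + 18*(-15)) = (-1119 + (43/13 + 2*I*√21))/(2630 - 270) = (-14504/13 + 2*I*√21)/2360 = (-14504/13 + 2*I*√21)*(1/2360) = -1813/3835 + I*√21/1180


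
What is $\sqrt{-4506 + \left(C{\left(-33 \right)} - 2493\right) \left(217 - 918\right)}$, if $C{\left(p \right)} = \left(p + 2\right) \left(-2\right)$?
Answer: $5 \sqrt{67985} \approx 1303.7$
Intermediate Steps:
$C{\left(p \right)} = -4 - 2 p$ ($C{\left(p \right)} = \left(2 + p\right) \left(-2\right) = -4 - 2 p$)
$\sqrt{-4506 + \left(C{\left(-33 \right)} - 2493\right) \left(217 - 918\right)} = \sqrt{-4506 + \left(\left(-4 - -66\right) - 2493\right) \left(217 - 918\right)} = \sqrt{-4506 + \left(\left(-4 + 66\right) - 2493\right) \left(-701\right)} = \sqrt{-4506 + \left(62 - 2493\right) \left(-701\right)} = \sqrt{-4506 - -1704131} = \sqrt{-4506 + 1704131} = \sqrt{1699625} = 5 \sqrt{67985}$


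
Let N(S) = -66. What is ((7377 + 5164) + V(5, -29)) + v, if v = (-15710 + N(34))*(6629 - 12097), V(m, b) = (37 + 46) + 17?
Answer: 86275809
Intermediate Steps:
V(m, b) = 100 (V(m, b) = 83 + 17 = 100)
v = 86263168 (v = (-15710 - 66)*(6629 - 12097) = -15776*(-5468) = 86263168)
((7377 + 5164) + V(5, -29)) + v = ((7377 + 5164) + 100) + 86263168 = (12541 + 100) + 86263168 = 12641 + 86263168 = 86275809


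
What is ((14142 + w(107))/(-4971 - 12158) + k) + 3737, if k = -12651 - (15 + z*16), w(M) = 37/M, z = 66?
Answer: -18302051186/1832803 ≈ -9985.8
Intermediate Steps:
k = -13722 (k = -12651 - (15 + 66*16) = -12651 - (15 + 1056) = -12651 - 1*1071 = -12651 - 1071 = -13722)
((14142 + w(107))/(-4971 - 12158) + k) + 3737 = ((14142 + 37/107)/(-4971 - 12158) - 13722) + 3737 = ((14142 + 37*(1/107))/(-17129) - 13722) + 3737 = ((14142 + 37/107)*(-1/17129) - 13722) + 3737 = ((1513231/107)*(-1/17129) - 13722) + 3737 = (-1513231/1832803 - 13722) + 3737 = -25151235997/1832803 + 3737 = -18302051186/1832803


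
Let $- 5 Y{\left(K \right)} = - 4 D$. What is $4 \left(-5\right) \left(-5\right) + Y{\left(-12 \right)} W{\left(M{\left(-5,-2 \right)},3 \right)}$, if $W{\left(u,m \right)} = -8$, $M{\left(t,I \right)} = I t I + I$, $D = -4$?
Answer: $\frac{628}{5} \approx 125.6$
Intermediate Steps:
$M{\left(t,I \right)} = I + t I^{2}$ ($M{\left(t,I \right)} = t I^{2} + I = I + t I^{2}$)
$Y{\left(K \right)} = - \frac{16}{5}$ ($Y{\left(K \right)} = - \frac{\left(-4\right) \left(-4\right)}{5} = \left(- \frac{1}{5}\right) 16 = - \frac{16}{5}$)
$4 \left(-5\right) \left(-5\right) + Y{\left(-12 \right)} W{\left(M{\left(-5,-2 \right)},3 \right)} = 4 \left(-5\right) \left(-5\right) - - \frac{128}{5} = \left(-20\right) \left(-5\right) + \frac{128}{5} = 100 + \frac{128}{5} = \frac{628}{5}$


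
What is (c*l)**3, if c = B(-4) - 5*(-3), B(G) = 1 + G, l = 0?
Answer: 0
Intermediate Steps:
c = 12 (c = (1 - 4) - 5*(-3) = -3 + 15 = 12)
(c*l)**3 = (12*0)**3 = 0**3 = 0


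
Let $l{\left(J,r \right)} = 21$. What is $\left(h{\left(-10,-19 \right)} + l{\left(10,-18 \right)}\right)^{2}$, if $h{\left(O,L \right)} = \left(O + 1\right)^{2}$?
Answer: $10404$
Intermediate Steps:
$h{\left(O,L \right)} = \left(1 + O\right)^{2}$
$\left(h{\left(-10,-19 \right)} + l{\left(10,-18 \right)}\right)^{2} = \left(\left(1 - 10\right)^{2} + 21\right)^{2} = \left(\left(-9\right)^{2} + 21\right)^{2} = \left(81 + 21\right)^{2} = 102^{2} = 10404$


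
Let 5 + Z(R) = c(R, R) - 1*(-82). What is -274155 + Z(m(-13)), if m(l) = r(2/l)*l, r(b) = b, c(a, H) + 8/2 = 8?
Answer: -274074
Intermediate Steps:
c(a, H) = 4 (c(a, H) = -4 + 8 = 4)
m(l) = 2 (m(l) = (2/l)*l = 2)
Z(R) = 81 (Z(R) = -5 + (4 - 1*(-82)) = -5 + (4 + 82) = -5 + 86 = 81)
-274155 + Z(m(-13)) = -274155 + 81 = -274074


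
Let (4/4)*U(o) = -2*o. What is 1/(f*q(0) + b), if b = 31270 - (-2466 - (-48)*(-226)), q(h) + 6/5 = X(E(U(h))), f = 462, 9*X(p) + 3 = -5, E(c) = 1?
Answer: 15/654284 ≈ 2.2926e-5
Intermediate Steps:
U(o) = -2*o
X(p) = -8/9 (X(p) = -⅓ + (⅑)*(-5) = -⅓ - 5/9 = -8/9)
q(h) = -94/45 (q(h) = -6/5 - 8/9 = -94/45)
b = 44584 (b = 31270 - (-2466 - 1*10848) = 31270 - (-2466 - 10848) = 31270 - 1*(-13314) = 31270 + 13314 = 44584)
1/(f*q(0) + b) = 1/(462*(-94/45) + 44584) = 1/(-14476/15 + 44584) = 1/(654284/15) = 15/654284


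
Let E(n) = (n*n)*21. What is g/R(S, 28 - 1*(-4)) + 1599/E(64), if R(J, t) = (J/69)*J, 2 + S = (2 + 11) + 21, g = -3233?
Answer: -6245623/28672 ≈ -217.83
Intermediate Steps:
S = 32 (S = -2 + ((2 + 11) + 21) = -2 + (13 + 21) = -2 + 34 = 32)
E(n) = 21*n² (E(n) = n²*21 = 21*n²)
R(J, t) = J²/69 (R(J, t) = (J*(1/69))*J = (J/69)*J = J²/69)
g/R(S, 28 - 1*(-4)) + 1599/E(64) = -3233/((1/69)*32²) + 1599/((21*64²)) = -3233/((1/69)*1024) + 1599/((21*4096)) = -3233/1024/69 + 1599/86016 = -3233*69/1024 + 1599*(1/86016) = -223077/1024 + 533/28672 = -6245623/28672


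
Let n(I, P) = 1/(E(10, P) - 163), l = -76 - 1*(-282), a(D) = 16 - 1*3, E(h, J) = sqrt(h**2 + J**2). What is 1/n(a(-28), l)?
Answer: -163 + 2*sqrt(10634) ≈ 43.243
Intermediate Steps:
E(h, J) = sqrt(J**2 + h**2)
a(D) = 13 (a(D) = 16 - 3 = 13)
l = 206 (l = -76 + 282 = 206)
n(I, P) = 1/(-163 + sqrt(100 + P**2)) (n(I, P) = 1/(sqrt(P**2 + 10**2) - 163) = 1/(sqrt(P**2 + 100) - 163) = 1/(sqrt(100 + P**2) - 163) = 1/(-163 + sqrt(100 + P**2)))
1/n(a(-28), l) = 1/(1/(-163 + sqrt(100 + 206**2))) = 1/(1/(-163 + sqrt(100 + 42436))) = 1/(1/(-163 + sqrt(42536))) = 1/(1/(-163 + 2*sqrt(10634))) = -163 + 2*sqrt(10634)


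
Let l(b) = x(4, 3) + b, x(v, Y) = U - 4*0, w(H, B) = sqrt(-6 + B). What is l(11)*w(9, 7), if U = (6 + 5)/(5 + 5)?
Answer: 121/10 ≈ 12.100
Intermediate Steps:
U = 11/10 ≈ 1.1000
x(v, Y) = 11/10 (x(v, Y) = 11/10 - 4*0 = 11/10 + 0 = 11/10)
l(b) = 11/10 + b
l(11)*w(9, 7) = (11/10 + 11)*sqrt(-6 + 7) = 121*sqrt(1)/10 = (121/10)*1 = 121/10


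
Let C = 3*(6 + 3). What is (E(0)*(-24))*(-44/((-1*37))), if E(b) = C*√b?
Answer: 0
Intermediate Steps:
C = 27 (C = 3*9 = 27)
E(b) = 27*√b
(E(0)*(-24))*(-44/((-1*37))) = ((27*√0)*(-24))*(-44/((-1*37))) = ((27*0)*(-24))*(-44/(-37)) = (0*(-24))*(-44*(-1/37)) = 0*(44/37) = 0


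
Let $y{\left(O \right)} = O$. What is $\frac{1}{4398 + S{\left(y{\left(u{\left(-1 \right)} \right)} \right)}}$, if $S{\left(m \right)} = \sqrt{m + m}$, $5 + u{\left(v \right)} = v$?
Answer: $\frac{733}{3223736} - \frac{i \sqrt{3}}{9671208} \approx 0.00022738 - 1.7909 \cdot 10^{-7} i$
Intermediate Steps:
$u{\left(v \right)} = -5 + v$
$S{\left(m \right)} = \sqrt{2} \sqrt{m}$ ($S{\left(m \right)} = \sqrt{2 m} = \sqrt{2} \sqrt{m}$)
$\frac{1}{4398 + S{\left(y{\left(u{\left(-1 \right)} \right)} \right)}} = \frac{1}{4398 + \sqrt{2} \sqrt{-5 - 1}} = \frac{1}{4398 + \sqrt{2} \sqrt{-6}} = \frac{1}{4398 + \sqrt{2} i \sqrt{6}} = \frac{1}{4398 + 2 i \sqrt{3}}$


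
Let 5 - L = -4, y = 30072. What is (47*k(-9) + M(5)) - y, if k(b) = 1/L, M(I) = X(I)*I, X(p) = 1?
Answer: -270556/9 ≈ -30062.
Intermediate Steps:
L = 9 (L = 5 - 1*(-4) = 5 + 4 = 9)
M(I) = I (M(I) = 1*I = I)
k(b) = ⅑ (k(b) = 1/9 = ⅑)
(47*k(-9) + M(5)) - y = (47*(⅑) + 5) - 1*30072 = (47/9 + 5) - 30072 = 92/9 - 30072 = -270556/9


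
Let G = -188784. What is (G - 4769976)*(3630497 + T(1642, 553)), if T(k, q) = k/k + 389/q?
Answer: -9955532778109080/553 ≈ -1.8003e+13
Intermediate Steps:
T(k, q) = 1 + 389/q
(G - 4769976)*(3630497 + T(1642, 553)) = (-188784 - 4769976)*(3630497 + (389 + 553)/553) = -4958760*(3630497 + (1/553)*942) = -4958760*(3630497 + 942/553) = -4958760*2007665783/553 = -9955532778109080/553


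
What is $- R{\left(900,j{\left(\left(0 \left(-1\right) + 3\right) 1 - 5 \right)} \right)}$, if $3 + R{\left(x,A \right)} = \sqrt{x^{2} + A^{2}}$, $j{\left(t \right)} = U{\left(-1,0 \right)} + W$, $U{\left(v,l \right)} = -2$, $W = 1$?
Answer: $3 - \sqrt{810001} \approx -897.0$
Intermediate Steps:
$j{\left(t \right)} = -1$ ($j{\left(t \right)} = -2 + 1 = -1$)
$R{\left(x,A \right)} = -3 + \sqrt{A^{2} + x^{2}}$ ($R{\left(x,A \right)} = -3 + \sqrt{x^{2} + A^{2}} = -3 + \sqrt{A^{2} + x^{2}}$)
$- R{\left(900,j{\left(\left(0 \left(-1\right) + 3\right) 1 - 5 \right)} \right)} = - (-3 + \sqrt{\left(-1\right)^{2} + 900^{2}}) = - (-3 + \sqrt{1 + 810000}) = - (-3 + \sqrt{810001}) = 3 - \sqrt{810001}$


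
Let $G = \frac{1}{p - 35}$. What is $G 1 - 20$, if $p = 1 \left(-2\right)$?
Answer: $- \frac{741}{37} \approx -20.027$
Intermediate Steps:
$p = -2$
$G = - \frac{1}{37}$ ($G = \frac{1}{-2 - 35} = \frac{1}{-37} = - \frac{1}{37} \approx -0.027027$)
$G 1 - 20 = \left(- \frac{1}{37}\right) 1 - 20 = - \frac{1}{37} - 20 = - \frac{741}{37}$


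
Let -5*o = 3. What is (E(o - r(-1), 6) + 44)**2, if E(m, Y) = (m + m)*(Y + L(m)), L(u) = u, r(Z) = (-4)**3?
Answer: 48884325604/625 ≈ 7.8215e+7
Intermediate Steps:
o = -3/5 (o = -1/5*3 = -3/5 ≈ -0.60000)
r(Z) = -64
E(m, Y) = 2*m*(Y + m) (E(m, Y) = (m + m)*(Y + m) = (2*m)*(Y + m) = 2*m*(Y + m))
(E(o - r(-1), 6) + 44)**2 = (2*(-3/5 - 1*(-64))*(6 + (-3/5 - 1*(-64))) + 44)**2 = (2*(-3/5 + 64)*(6 + (-3/5 + 64)) + 44)**2 = (2*(317/5)*(6 + 317/5) + 44)**2 = (2*(317/5)*(347/5) + 44)**2 = (219998/25 + 44)**2 = (221098/25)**2 = 48884325604/625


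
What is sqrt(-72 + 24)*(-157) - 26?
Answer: -26 - 628*I*sqrt(3) ≈ -26.0 - 1087.7*I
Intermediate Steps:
sqrt(-72 + 24)*(-157) - 26 = sqrt(-48)*(-157) - 26 = (4*I*sqrt(3))*(-157) - 26 = -628*I*sqrt(3) - 26 = -26 - 628*I*sqrt(3)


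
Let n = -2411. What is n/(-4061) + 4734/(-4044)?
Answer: -1579115/2737114 ≈ -0.57693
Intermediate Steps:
n/(-4061) + 4734/(-4044) = -2411/(-4061) + 4734/(-4044) = -2411*(-1/4061) + 4734*(-1/4044) = 2411/4061 - 789/674 = -1579115/2737114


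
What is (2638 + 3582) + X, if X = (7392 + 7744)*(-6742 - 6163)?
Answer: -195323860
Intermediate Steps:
X = -195330080 (X = 15136*(-12905) = -195330080)
(2638 + 3582) + X = (2638 + 3582) - 195330080 = 6220 - 195330080 = -195323860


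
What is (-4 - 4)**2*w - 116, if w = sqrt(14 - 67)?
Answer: -116 + 64*I*sqrt(53) ≈ -116.0 + 465.93*I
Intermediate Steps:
w = I*sqrt(53) (w = sqrt(-53) = I*sqrt(53) ≈ 7.2801*I)
(-4 - 4)**2*w - 116 = (-4 - 4)**2*(I*sqrt(53)) - 116 = (-8)**2*(I*sqrt(53)) - 116 = 64*(I*sqrt(53)) - 116 = 64*I*sqrt(53) - 116 = -116 + 64*I*sqrt(53)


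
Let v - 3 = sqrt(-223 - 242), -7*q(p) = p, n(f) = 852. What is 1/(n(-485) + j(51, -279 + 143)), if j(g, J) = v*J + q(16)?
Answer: 5411/107747956 + 833*I*sqrt(465)/53873978 ≈ 5.0219e-5 + 0.00033342*I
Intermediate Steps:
q(p) = -p/7
v = 3 + I*sqrt(465) (v = 3 + sqrt(-223 - 242) = 3 + sqrt(-465) = 3 + I*sqrt(465) ≈ 3.0 + 21.564*I)
j(g, J) = -16/7 + J*(3 + I*sqrt(465)) (j(g, J) = (3 + I*sqrt(465))*J - 1/7*16 = J*(3 + I*sqrt(465)) - 16/7 = -16/7 + J*(3 + I*sqrt(465)))
1/(n(-485) + j(51, -279 + 143)) = 1/(852 + (-16/7 + (-279 + 143)*(3 + I*sqrt(465)))) = 1/(852 + (-16/7 - 136*(3 + I*sqrt(465)))) = 1/(852 + (-16/7 + (-408 - 136*I*sqrt(465)))) = 1/(852 + (-2872/7 - 136*I*sqrt(465))) = 1/(3092/7 - 136*I*sqrt(465))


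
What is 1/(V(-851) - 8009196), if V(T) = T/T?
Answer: -1/8009195 ≈ -1.2486e-7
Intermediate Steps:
V(T) = 1
1/(V(-851) - 8009196) = 1/(1 - 8009196) = 1/(-8009195) = -1/8009195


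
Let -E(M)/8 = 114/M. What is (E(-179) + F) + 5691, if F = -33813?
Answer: -5032926/179 ≈ -28117.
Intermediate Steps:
E(M) = -912/M
(E(-179) + F) + 5691 = (-912/(-179) - 33813) + 5691 = (-912*(-1/179) - 33813) + 5691 = (912/179 - 33813) + 5691 = -6051615/179 + 5691 = -5032926/179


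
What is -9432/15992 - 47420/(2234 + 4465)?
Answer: -102690701/13391301 ≈ -7.6685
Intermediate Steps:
-9432/15992 - 47420/(2234 + 4465) = -9432*1/15992 - 47420/6699 = -1179/1999 - 47420*1/6699 = -1179/1999 - 47420/6699 = -102690701/13391301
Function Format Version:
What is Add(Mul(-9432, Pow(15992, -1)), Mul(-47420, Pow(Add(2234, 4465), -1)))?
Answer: Rational(-102690701, 13391301) ≈ -7.6685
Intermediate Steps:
Add(Mul(-9432, Pow(15992, -1)), Mul(-47420, Pow(Add(2234, 4465), -1))) = Add(Mul(-9432, Rational(1, 15992)), Mul(-47420, Pow(6699, -1))) = Add(Rational(-1179, 1999), Mul(-47420, Rational(1, 6699))) = Add(Rational(-1179, 1999), Rational(-47420, 6699)) = Rational(-102690701, 13391301)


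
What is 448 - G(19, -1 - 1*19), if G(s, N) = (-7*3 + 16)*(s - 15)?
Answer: 468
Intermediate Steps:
G(s, N) = 75 - 5*s (G(s, N) = (-21 + 16)*(-15 + s) = -5*(-15 + s) = 75 - 5*s)
448 - G(19, -1 - 1*19) = 448 - (75 - 5*19) = 448 - (75 - 95) = 448 - 1*(-20) = 448 + 20 = 468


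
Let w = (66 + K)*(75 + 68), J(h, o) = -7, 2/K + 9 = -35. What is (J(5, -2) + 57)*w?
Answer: 471575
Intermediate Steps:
K = -1/22 (K = 2/(-9 - 35) = 2/(-44) = 2*(-1/44) = -1/22 ≈ -0.045455)
w = 18863/2 (w = (66 - 1/22)*(75 + 68) = (1451/22)*143 = 18863/2 ≈ 9431.5)
(J(5, -2) + 57)*w = (-7 + 57)*(18863/2) = 50*(18863/2) = 471575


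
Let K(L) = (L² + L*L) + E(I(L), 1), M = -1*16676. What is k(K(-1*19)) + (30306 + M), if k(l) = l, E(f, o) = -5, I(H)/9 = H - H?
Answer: 14347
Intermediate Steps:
I(H) = 0 (I(H) = 9*(H - H) = 9*0 = 0)
M = -16676
K(L) = -5 + 2*L² (K(L) = (L² + L*L) - 5 = (L² + L²) - 5 = 2*L² - 5 = -5 + 2*L²)
k(K(-1*19)) + (30306 + M) = (-5 + 2*(-1*19)²) + (30306 - 16676) = (-5 + 2*(-19)²) + 13630 = (-5 + 2*361) + 13630 = (-5 + 722) + 13630 = 717 + 13630 = 14347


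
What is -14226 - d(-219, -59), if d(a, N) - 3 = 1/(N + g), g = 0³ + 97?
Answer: -540703/38 ≈ -14229.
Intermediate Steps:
g = 97 (g = 0 + 97 = 97)
d(a, N) = 3 + 1/(97 + N) (d(a, N) = 3 + 1/(N + 97) = 3 + 1/(97 + N))
-14226 - d(-219, -59) = -14226 - (292 + 3*(-59))/(97 - 59) = -14226 - (292 - 177)/38 = -14226 - 115/38 = -540703/38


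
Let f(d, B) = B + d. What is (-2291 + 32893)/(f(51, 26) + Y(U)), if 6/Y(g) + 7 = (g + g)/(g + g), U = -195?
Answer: 15301/38 ≈ 402.66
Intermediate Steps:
Y(g) = -1 (Y(g) = 6/(-7 + (g + g)/(g + g)) = 6/(-7 + (2*g)/((2*g))) = 6/(-7 + (2*g)*(1/(2*g))) = 6/(-7 + 1) = 6/(-6) = 6*(-⅙) = -1)
(-2291 + 32893)/(f(51, 26) + Y(U)) = (-2291 + 32893)/((26 + 51) - 1) = 30602/(77 - 1) = 30602/76 = 30602*(1/76) = 15301/38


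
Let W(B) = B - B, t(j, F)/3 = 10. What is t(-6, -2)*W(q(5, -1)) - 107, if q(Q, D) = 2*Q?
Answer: -107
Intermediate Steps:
t(j, F) = 30 (t(j, F) = 3*10 = 30)
W(B) = 0
t(-6, -2)*W(q(5, -1)) - 107 = 30*0 - 107 = 0 - 107 = -107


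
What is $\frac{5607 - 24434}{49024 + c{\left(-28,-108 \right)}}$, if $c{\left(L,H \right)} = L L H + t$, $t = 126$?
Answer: $\frac{18827}{35522} \approx 0.53001$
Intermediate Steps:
$c{\left(L,H \right)} = 126 + H L^{2}$ ($c{\left(L,H \right)} = L L H + 126 = L^{2} H + 126 = H L^{2} + 126 = 126 + H L^{2}$)
$\frac{5607 - 24434}{49024 + c{\left(-28,-108 \right)}} = \frac{5607 - 24434}{49024 + \left(126 - 108 \left(-28\right)^{2}\right)} = - \frac{18827}{49024 + \left(126 - 84672\right)} = - \frac{18827}{49024 - 84546} = - \frac{18827}{-35522} = \left(-18827\right) \left(- \frac{1}{35522}\right) = \frac{18827}{35522}$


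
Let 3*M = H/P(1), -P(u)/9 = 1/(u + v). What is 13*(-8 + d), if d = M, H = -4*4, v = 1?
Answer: -2392/27 ≈ -88.593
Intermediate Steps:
H = -16
P(u) = -9/(1 + u) (P(u) = -9/(u + 1) = -9/(1 + u))
M = 32/27 (M = (-16/((-9/(1 + 1))))/3 = (-16/((-9/2)))/3 = (-16/((-9*½)))/3 = (-16/(-9/2))/3 = (-16*(-2/9))/3 = (⅓)*(32/9) = 32/27 ≈ 1.1852)
d = 32/27 ≈ 1.1852
13*(-8 + d) = 13*(-8 + 32/27) = 13*(-184/27) = -2392/27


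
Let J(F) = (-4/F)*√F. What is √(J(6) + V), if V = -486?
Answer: √(-4374 - 6*√6)/3 ≈ 22.082*I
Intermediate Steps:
J(F) = -4/√F
√(J(6) + V) = √(-2*√6/3 - 486) = √(-486 - 2*√6/3)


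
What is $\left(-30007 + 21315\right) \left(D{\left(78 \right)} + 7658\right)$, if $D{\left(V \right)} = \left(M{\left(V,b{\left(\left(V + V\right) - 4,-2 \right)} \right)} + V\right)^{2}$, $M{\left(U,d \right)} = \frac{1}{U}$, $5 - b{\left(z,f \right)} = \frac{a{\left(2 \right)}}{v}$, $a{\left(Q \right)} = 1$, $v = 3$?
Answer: $- \frac{181702993981}{1521} \approx -1.1946 \cdot 10^{8}$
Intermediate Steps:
$b{\left(z,f \right)} = \frac{14}{3}$ ($b{\left(z,f \right)} = 5 - 1 \cdot \frac{1}{3} = 5 - \frac{1}{3} = \frac{14}{3}$)
$D{\left(V \right)} = \left(V + \frac{1}{V}\right)^{2}$ ($D{\left(V \right)} = \left(\frac{1}{V} + V\right)^{2} = \left(V + \frac{1}{V}\right)^{2}$)
$\left(-30007 + 21315\right) \left(D{\left(78 \right)} + 7658\right) = \left(-30007 + 21315\right) \left(\frac{\left(1 + 78^{2}\right)^{2}}{6084} + 7658\right) = - 8692 \left(\frac{\left(1 + 6084\right)^{2}}{6084} + 7658\right) = - 8692 \left(\frac{6085^{2}}{6084} + 7658\right) = - 8692 \left(\frac{1}{6084} \cdot 37027225 + 7658\right) = - 8692 \left(\frac{37027225}{6084} + 7658\right) = \left(-8692\right) \frac{83618497}{6084} = - \frac{181702993981}{1521}$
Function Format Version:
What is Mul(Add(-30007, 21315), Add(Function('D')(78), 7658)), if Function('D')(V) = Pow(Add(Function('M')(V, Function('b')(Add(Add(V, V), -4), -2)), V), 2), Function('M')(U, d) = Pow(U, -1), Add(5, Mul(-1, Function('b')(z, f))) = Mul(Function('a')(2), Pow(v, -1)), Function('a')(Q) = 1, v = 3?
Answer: Rational(-181702993981, 1521) ≈ -1.1946e+8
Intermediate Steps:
Function('b')(z, f) = Rational(14, 3) (Function('b')(z, f) = Add(5, Mul(-1, Mul(1, Pow(3, -1)))) = Add(5, Mul(-1, Mul(1, Rational(1, 3)))) = Add(5, Mul(-1, Rational(1, 3))) = Add(5, Rational(-1, 3)) = Rational(14, 3))
Function('D')(V) = Pow(Add(V, Pow(V, -1)), 2) (Function('D')(V) = Pow(Add(Pow(V, -1), V), 2) = Pow(Add(V, Pow(V, -1)), 2))
Mul(Add(-30007, 21315), Add(Function('D')(78), 7658)) = Mul(Add(-30007, 21315), Add(Mul(Pow(78, -2), Pow(Add(1, Pow(78, 2)), 2)), 7658)) = Mul(-8692, Add(Mul(Rational(1, 6084), Pow(Add(1, 6084), 2)), 7658)) = Mul(-8692, Add(Mul(Rational(1, 6084), Pow(6085, 2)), 7658)) = Mul(-8692, Add(Mul(Rational(1, 6084), 37027225), 7658)) = Mul(-8692, Add(Rational(37027225, 6084), 7658)) = Mul(-8692, Rational(83618497, 6084)) = Rational(-181702993981, 1521)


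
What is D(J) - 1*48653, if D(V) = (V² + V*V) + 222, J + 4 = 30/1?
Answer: -47079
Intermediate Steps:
J = 26 (J = -4 + 30/1 = -4 + 30*1 = -4 + 30 = 26)
D(V) = 222 + 2*V² (D(V) = (V² + V²) + 222 = 2*V² + 222 = 222 + 2*V²)
D(J) - 1*48653 = (222 + 2*26²) - 1*48653 = (222 + 2*676) - 48653 = (222 + 1352) - 48653 = 1574 - 48653 = -47079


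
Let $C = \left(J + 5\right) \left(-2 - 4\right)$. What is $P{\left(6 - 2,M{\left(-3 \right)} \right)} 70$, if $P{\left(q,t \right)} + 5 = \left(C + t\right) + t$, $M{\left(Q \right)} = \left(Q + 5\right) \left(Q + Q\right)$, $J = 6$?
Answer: $-6650$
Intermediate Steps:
$M{\left(Q \right)} = 2 Q \left(5 + Q\right)$ ($M{\left(Q \right)} = \left(5 + Q\right) 2 Q = 2 Q \left(5 + Q\right)$)
$C = -66$ ($C = \left(6 + 5\right) \left(-2 - 4\right) = 11 \left(-6\right) = -66$)
$P{\left(q,t \right)} = -71 + 2 t$ ($P{\left(q,t \right)} = -5 + \left(\left(-66 + t\right) + t\right) = -5 + \left(-66 + 2 t\right) = -71 + 2 t$)
$P{\left(6 - 2,M{\left(-3 \right)} \right)} 70 = \left(-71 + 2 \cdot 2 \left(-3\right) \left(5 - 3\right)\right) 70 = \left(-71 + 2 \cdot 2 \left(-3\right) 2\right) 70 = \left(-71 + 2 \left(-12\right)\right) 70 = \left(-71 - 24\right) 70 = \left(-95\right) 70 = -6650$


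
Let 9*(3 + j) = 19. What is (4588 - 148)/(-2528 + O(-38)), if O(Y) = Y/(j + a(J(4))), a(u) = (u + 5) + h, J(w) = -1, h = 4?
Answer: -3840/2191 ≈ -1.7526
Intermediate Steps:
j = -8/9 (j = -3 + (⅑)*19 = -3 + 19/9 = -8/9 ≈ -0.88889)
a(u) = 9 + u (a(u) = (u + 5) + 4 = (5 + u) + 4 = 9 + u)
O(Y) = 9*Y/64 (O(Y) = Y/(-8/9 + (9 - 1)) = Y/(-8/9 + 8) = Y/(64/9) = 9*Y/64)
(4588 - 148)/(-2528 + O(-38)) = (4588 - 148)/(-2528 + (9/64)*(-38)) = 4440/(-2528 - 171/32) = 4440/(-81067/32) = 4440*(-32/81067) = -3840/2191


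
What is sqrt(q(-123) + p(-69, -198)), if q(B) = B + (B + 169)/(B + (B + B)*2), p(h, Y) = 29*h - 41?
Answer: I*sqrt(818885415)/615 ≈ 46.53*I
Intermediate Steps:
p(h, Y) = -41 + 29*h
q(B) = B + (169 + B)/(5*B) (q(B) = B + (169 + B)/(B + (2*B)*2) = B + (169 + B)/(B + 4*B) = B + (169 + B)/((5*B)) = B + (169 + B)*(1/(5*B)) = B + (169 + B)/(5*B))
sqrt(q(-123) + p(-69, -198)) = sqrt((1/5 - 123 + (169/5)/(-123)) + (-41 + 29*(-69))) = sqrt((1/5 - 123 + (169/5)*(-1/123)) + (-41 - 2001)) = sqrt((1/5 - 123 - 169/615) - 2042) = sqrt(-75691/615 - 2042) = sqrt(-1331521/615) = I*sqrt(818885415)/615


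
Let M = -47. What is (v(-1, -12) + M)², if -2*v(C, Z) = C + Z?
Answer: 6561/4 ≈ 1640.3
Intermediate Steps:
v(C, Z) = -C/2 - Z/2 (v(C, Z) = -(C + Z)/2 = -C/2 - Z/2)
(v(-1, -12) + M)² = ((-½*(-1) - ½*(-12)) - 47)² = ((½ + 6) - 47)² = (13/2 - 47)² = (-81/2)² = 6561/4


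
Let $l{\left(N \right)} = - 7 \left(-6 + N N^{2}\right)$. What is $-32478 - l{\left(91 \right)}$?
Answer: $5242477$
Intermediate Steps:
$l{\left(N \right)} = 42 - 7 N^{3}$ ($l{\left(N \right)} = - 7 \left(-6 + N^{3}\right) = 42 - 7 N^{3}$)
$-32478 - l{\left(91 \right)} = -32478 - \left(42 - 7 \cdot 91^{3}\right) = -32478 - \left(42 - 5274997\right) = -32478 - -5274955 = -32478 + 5274955 = 5242477$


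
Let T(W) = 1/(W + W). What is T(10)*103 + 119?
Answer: 2483/20 ≈ 124.15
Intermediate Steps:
T(W) = 1/(2*W)
T(10)*103 + 119 = ((1/2)/10)*103 + 119 = ((1/2)*(1/10))*103 + 119 = (1/20)*103 + 119 = 103/20 + 119 = 2483/20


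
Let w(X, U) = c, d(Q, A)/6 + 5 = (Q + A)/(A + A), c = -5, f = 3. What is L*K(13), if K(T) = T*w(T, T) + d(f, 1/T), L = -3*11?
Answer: -825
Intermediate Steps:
L = -33
d(Q, A) = -30 + 3*(A + Q)/A (d(Q, A) = -30 + 6*((Q + A)/(A + A)) = -30 + 6*((A + Q)/((2*A))) = -30 + 6*((A + Q)*(1/(2*A))) = -30 + 6*((A + Q)/(2*A)) = -30 + 3*(A + Q)/A)
w(X, U) = -5
K(T) = -27 + 4*T (K(T) = T*(-5) + (-27 + 3*3/1/T) = -5*T + (-27 + 3*3*T) = -5*T + (-27 + 9*T) = -27 + 4*T)
L*K(13) = -33*(-27 + 4*13) = -33*(-27 + 52) = -33*25 = -825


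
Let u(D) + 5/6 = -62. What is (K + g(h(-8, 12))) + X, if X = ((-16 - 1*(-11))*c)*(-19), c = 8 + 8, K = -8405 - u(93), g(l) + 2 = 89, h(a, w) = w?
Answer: -40411/6 ≈ -6735.2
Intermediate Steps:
u(D) = -377/6 (u(D) = -5/6 - 62 = -377/6)
g(l) = 87 (g(l) = -2 + 89 = 87)
K = -50053/6 (K = -8405 - 1*(-377/6) = -8405 + 377/6 = -50053/6 ≈ -8342.2)
c = 16
X = 1520 (X = ((-16 - 1*(-11))*16)*(-19) = ((-16 + 11)*16)*(-19) = -5*16*(-19) = -80*(-19) = 1520)
(K + g(h(-8, 12))) + X = (-50053/6 + 87) + 1520 = -49531/6 + 1520 = -40411/6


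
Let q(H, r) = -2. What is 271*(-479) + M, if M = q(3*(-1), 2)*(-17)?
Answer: -129775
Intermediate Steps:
M = 34 (M = -2*(-17) = 34)
271*(-479) + M = 271*(-479) + 34 = -129809 + 34 = -129775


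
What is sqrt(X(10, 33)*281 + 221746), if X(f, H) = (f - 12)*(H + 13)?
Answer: 3*sqrt(21766) ≈ 442.60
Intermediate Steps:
X(f, H) = (-12 + f)*(13 + H)
sqrt(X(10, 33)*281 + 221746) = sqrt((-156 - 12*33 + 13*10 + 33*10)*281 + 221746) = sqrt((-156 - 396 + 130 + 330)*281 + 221746) = sqrt(-92*281 + 221746) = sqrt(-25852 + 221746) = sqrt(195894) = 3*sqrt(21766)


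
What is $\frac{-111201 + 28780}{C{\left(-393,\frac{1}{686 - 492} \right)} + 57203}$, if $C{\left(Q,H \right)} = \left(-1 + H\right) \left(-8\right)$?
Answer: $- \frac{7994837}{5549463} \approx -1.4407$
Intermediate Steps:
$C{\left(Q,H \right)} = 8 - 8 H$
$\frac{-111201 + 28780}{C{\left(-393,\frac{1}{686 - 492} \right)} + 57203} = \frac{-111201 + 28780}{\left(8 - \frac{8}{686 - 492}\right) + 57203} = - \frac{82421}{\left(8 - \frac{8}{194}\right) + 57203} = - \frac{82421}{\left(8 - \frac{4}{97}\right) + 57203} = - \frac{82421}{\frac{772}{97} + 57203} = - \frac{82421}{\frac{5549463}{97}} = \left(-82421\right) \frac{97}{5549463} = - \frac{7994837}{5549463}$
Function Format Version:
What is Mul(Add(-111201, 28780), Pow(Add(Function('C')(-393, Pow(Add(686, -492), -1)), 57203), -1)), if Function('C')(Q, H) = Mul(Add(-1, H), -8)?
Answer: Rational(-7994837, 5549463) ≈ -1.4407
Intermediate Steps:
Function('C')(Q, H) = Add(8, Mul(-8, H))
Mul(Add(-111201, 28780), Pow(Add(Function('C')(-393, Pow(Add(686, -492), -1)), 57203), -1)) = Mul(Add(-111201, 28780), Pow(Add(Add(8, Mul(-8, Pow(Add(686, -492), -1))), 57203), -1)) = Mul(-82421, Pow(Add(Add(8, Mul(-8, Pow(194, -1))), 57203), -1)) = Mul(-82421, Pow(Add(Add(8, Mul(-8, Rational(1, 194))), 57203), -1)) = Mul(-82421, Pow(Add(Add(8, Rational(-4, 97)), 57203), -1)) = Mul(-82421, Pow(Add(Rational(772, 97), 57203), -1)) = Mul(-82421, Pow(Rational(5549463, 97), -1)) = Mul(-82421, Rational(97, 5549463)) = Rational(-7994837, 5549463)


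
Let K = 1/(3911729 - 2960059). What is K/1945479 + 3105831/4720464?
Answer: 319461290447850683/485540108573642640 ≈ 0.65795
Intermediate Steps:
K = 1/951670 ≈ 1.0508e-6
K/1945479 + 3105831/4720464 = (1/951670)/1945479 + 3105831/4720464 = (1/951670)*(1/1945479) + 3105831*(1/4720464) = 1/1851453999930 + 1035277/1573488 = 319461290447850683/485540108573642640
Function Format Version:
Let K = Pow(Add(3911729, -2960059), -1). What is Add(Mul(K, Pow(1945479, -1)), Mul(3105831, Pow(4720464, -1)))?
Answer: Rational(319461290447850683, 485540108573642640) ≈ 0.65795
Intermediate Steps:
K = Rational(1, 951670) (K = Pow(951670, -1) = Rational(1, 951670) ≈ 1.0508e-6)
Add(Mul(K, Pow(1945479, -1)), Mul(3105831, Pow(4720464, -1))) = Add(Mul(Rational(1, 951670), Pow(1945479, -1)), Mul(3105831, Pow(4720464, -1))) = Add(Mul(Rational(1, 951670), Rational(1, 1945479)), Mul(3105831, Rational(1, 4720464))) = Add(Rational(1, 1851453999930), Rational(1035277, 1573488)) = Rational(319461290447850683, 485540108573642640)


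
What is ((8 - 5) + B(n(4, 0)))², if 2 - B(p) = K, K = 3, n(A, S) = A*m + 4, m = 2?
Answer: 4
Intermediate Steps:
n(A, S) = 4 + 2*A (n(A, S) = A*2 + 4 = 2*A + 4 = 4 + 2*A)
B(p) = -1 (B(p) = 2 - 1*3 = 2 - 3 = -1)
((8 - 5) + B(n(4, 0)))² = ((8 - 5) - 1)² = (3 - 1)² = 2² = 4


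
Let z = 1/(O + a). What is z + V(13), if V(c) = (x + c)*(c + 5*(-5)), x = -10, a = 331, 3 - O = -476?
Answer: -29159/810 ≈ -35.999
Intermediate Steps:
O = 479 (O = 3 - 1*(-476) = 3 + 476 = 479)
z = 1/810 (z = 1/(479 + 331) = 1/810 ≈ 0.0012346)
V(c) = (-25 + c)*(-10 + c) (V(c) = (-10 + c)*(c + 5*(-5)) = (-10 + c)*(c - 25) = (-10 + c)*(-25 + c) = (-25 + c)*(-10 + c))
z + V(13) = 1/810 + (250 + 13² - 35*13) = 1/810 + (250 + 169 - 455) = 1/810 - 36 = -29159/810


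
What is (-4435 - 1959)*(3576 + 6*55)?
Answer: -24974964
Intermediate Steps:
(-4435 - 1959)*(3576 + 6*55) = -6394*(3576 + 330) = -6394*3906 = -24974964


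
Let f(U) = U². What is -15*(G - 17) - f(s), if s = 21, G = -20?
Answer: 114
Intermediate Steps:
-15*(G - 17) - f(s) = -15*(-20 - 17) - 1*21² = -15*(-37) - 1*441 = 555 - 441 = 114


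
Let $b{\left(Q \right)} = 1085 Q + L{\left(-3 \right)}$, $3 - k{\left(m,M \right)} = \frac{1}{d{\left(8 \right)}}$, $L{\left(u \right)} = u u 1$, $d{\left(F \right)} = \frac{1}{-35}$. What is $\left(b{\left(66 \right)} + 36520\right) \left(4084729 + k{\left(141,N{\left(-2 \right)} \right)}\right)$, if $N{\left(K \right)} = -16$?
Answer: $441722618613$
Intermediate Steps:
$d{\left(F \right)} = - \frac{1}{35}$
$L{\left(u \right)} = u^{2}$ ($L{\left(u \right)} = u^{2} \cdot 1 = u^{2}$)
$k{\left(m,M \right)} = 38$ ($k{\left(m,M \right)} = 3 - \frac{1}{- \frac{1}{35}} = 3 - -35 = 3 + 35 = 38$)
$b{\left(Q \right)} = 9 + 1085 Q$ ($b{\left(Q \right)} = 1085 Q + \left(-3\right)^{2} = 1085 Q + 9 = 9 + 1085 Q$)
$\left(b{\left(66 \right)} + 36520\right) \left(4084729 + k{\left(141,N{\left(-2 \right)} \right)}\right) = \left(\left(9 + 1085 \cdot 66\right) + 36520\right) \left(4084729 + 38\right) = \left(\left(9 + 71610\right) + 36520\right) 4084767 = \left(71619 + 36520\right) 4084767 = 108139 \cdot 4084767 = 441722618613$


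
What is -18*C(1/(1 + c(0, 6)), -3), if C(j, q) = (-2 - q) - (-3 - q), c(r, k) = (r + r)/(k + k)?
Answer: -18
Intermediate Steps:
c(r, k) = r/k (c(r, k) = (2*r)/((2*k)) = (2*r)*(1/(2*k)) = r/k)
C(j, q) = 1 (C(j, q) = (-2 - q) + (3 + q) = 1)
-18*C(1/(1 + c(0, 6)), -3) = -18*1 = -18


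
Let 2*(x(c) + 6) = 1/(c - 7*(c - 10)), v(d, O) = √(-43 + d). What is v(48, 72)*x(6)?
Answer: -407*√5/68 ≈ -13.384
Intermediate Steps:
x(c) = -6 + 1/(2*(70 - 6*c)) (x(c) = -6 + 1/(2*(c - 7*(c - 10))) = -6 + 1/(2*(c - 7*(-10 + c))) = -6 + 1/(2*(c + (70 - 7*c))) = -6 + 1/(2*(70 - 6*c)))
v(48, 72)*x(6) = √(-43 + 48)*((839 - 72*6)/(4*(-35 + 3*6))) = √5*((839 - 432)/(4*(-35 + 18))) = √5*((¼)*407/(-17)) = √5*((¼)*(-1/17)*407) = √5*(-407/68) = -407*√5/68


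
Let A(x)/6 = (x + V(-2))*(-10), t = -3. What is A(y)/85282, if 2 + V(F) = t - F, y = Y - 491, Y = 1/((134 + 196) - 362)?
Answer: 237135/682256 ≈ 0.34757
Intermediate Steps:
Y = -1/32 (Y = 1/(330 - 362) = 1/(-32) = -1/32 ≈ -0.031250)
y = -15713/32 (y = -1/32 - 491 = -15713/32 ≈ -491.03)
V(F) = -5 - F (V(F) = -2 + (-3 - F) = -5 - F)
A(x) = 180 - 60*x (A(x) = 6*((x + (-5 - 1*(-2)))*(-10)) = 6*((x + (-5 + 2))*(-10)) = 6*((x - 3)*(-10)) = 6*((-3 + x)*(-10)) = 6*(30 - 10*x) = 180 - 60*x)
A(y)/85282 = (180 - 60*(-15713/32))/85282 = (180 + 235695/8)*(1/85282) = (237135/8)*(1/85282) = 237135/682256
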